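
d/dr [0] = 0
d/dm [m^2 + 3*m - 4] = 2*m + 3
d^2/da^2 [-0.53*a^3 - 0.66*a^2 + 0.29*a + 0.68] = -3.18*a - 1.32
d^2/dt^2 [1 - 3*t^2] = -6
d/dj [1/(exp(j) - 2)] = -exp(j)/(exp(j) - 2)^2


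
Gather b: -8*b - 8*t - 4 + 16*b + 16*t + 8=8*b + 8*t + 4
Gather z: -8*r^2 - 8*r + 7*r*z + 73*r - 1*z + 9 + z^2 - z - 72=-8*r^2 + 65*r + z^2 + z*(7*r - 2) - 63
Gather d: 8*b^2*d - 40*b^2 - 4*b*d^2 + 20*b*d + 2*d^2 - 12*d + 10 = -40*b^2 + d^2*(2 - 4*b) + d*(8*b^2 + 20*b - 12) + 10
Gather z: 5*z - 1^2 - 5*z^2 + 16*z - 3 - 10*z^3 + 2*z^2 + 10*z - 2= -10*z^3 - 3*z^2 + 31*z - 6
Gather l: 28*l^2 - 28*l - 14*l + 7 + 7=28*l^2 - 42*l + 14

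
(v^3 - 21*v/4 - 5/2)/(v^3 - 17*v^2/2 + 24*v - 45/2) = (v^2 + 5*v/2 + 1)/(v^2 - 6*v + 9)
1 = 1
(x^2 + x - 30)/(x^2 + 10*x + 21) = (x^2 + x - 30)/(x^2 + 10*x + 21)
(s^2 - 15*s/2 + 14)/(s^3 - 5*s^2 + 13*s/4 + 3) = 2*(2*s - 7)/(4*s^2 - 4*s - 3)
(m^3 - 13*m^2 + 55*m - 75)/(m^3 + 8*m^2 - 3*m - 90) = (m^2 - 10*m + 25)/(m^2 + 11*m + 30)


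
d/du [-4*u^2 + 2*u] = 2 - 8*u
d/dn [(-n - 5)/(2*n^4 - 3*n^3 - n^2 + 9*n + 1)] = (-2*n^4 + 3*n^3 + n^2 - 9*n + (n + 5)*(8*n^3 - 9*n^2 - 2*n + 9) - 1)/(2*n^4 - 3*n^3 - n^2 + 9*n + 1)^2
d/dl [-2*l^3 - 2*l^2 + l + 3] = -6*l^2 - 4*l + 1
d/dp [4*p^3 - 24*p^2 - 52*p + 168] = 12*p^2 - 48*p - 52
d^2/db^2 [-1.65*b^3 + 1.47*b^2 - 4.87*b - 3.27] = 2.94 - 9.9*b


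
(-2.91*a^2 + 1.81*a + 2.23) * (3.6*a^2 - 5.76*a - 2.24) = -10.476*a^4 + 23.2776*a^3 + 4.1208*a^2 - 16.8992*a - 4.9952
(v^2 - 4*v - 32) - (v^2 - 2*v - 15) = -2*v - 17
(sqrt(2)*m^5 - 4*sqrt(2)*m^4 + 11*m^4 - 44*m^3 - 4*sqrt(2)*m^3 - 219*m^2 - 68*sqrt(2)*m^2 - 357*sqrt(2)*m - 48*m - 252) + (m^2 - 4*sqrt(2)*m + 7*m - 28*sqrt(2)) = sqrt(2)*m^5 - 4*sqrt(2)*m^4 + 11*m^4 - 44*m^3 - 4*sqrt(2)*m^3 - 218*m^2 - 68*sqrt(2)*m^2 - 361*sqrt(2)*m - 41*m - 252 - 28*sqrt(2)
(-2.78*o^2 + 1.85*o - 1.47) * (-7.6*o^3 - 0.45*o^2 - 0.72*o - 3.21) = 21.128*o^5 - 12.809*o^4 + 12.3411*o^3 + 8.2533*o^2 - 4.8801*o + 4.7187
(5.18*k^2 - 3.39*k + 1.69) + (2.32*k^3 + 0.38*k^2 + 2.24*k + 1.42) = 2.32*k^3 + 5.56*k^2 - 1.15*k + 3.11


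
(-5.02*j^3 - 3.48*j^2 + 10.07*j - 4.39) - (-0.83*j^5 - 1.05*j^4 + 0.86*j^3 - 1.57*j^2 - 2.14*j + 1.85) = 0.83*j^5 + 1.05*j^4 - 5.88*j^3 - 1.91*j^2 + 12.21*j - 6.24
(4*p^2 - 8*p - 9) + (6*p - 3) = 4*p^2 - 2*p - 12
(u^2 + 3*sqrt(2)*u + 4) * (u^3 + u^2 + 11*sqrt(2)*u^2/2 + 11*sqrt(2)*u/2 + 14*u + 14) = u^5 + u^4 + 17*sqrt(2)*u^4/2 + 17*sqrt(2)*u^3/2 + 51*u^3 + 51*u^2 + 64*sqrt(2)*u^2 + 56*u + 64*sqrt(2)*u + 56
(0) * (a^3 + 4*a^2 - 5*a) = 0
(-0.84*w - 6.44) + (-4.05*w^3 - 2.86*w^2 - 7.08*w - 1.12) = -4.05*w^3 - 2.86*w^2 - 7.92*w - 7.56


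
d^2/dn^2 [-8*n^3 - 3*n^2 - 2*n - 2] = -48*n - 6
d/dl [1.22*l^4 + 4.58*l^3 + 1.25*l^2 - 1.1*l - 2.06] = 4.88*l^3 + 13.74*l^2 + 2.5*l - 1.1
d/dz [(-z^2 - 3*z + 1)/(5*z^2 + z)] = (14*z^2 - 10*z - 1)/(z^2*(25*z^2 + 10*z + 1))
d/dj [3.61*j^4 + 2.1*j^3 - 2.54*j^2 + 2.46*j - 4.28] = 14.44*j^3 + 6.3*j^2 - 5.08*j + 2.46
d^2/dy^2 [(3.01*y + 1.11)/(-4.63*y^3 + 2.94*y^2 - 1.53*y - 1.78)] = (-387.150414*y^5 - 39.7031760000001*y^4 + 232.363278*y^3 + 192.934218*y^2 - 9.66585599999998*y - 0.419634000000002)/(99.252847*y^9 - 189.073458*y^8 + 218.454975*y^7 - 35.899134*y^6 - 73.189071*y^5 + 101.166138*y^4 - 0.450122999999991*y^3 - 15.444882*y^2 + 14.542956*y + 5.639752)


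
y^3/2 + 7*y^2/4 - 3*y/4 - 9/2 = (y/2 + 1)*(y - 3/2)*(y + 3)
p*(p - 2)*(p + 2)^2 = p^4 + 2*p^3 - 4*p^2 - 8*p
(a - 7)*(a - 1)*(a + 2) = a^3 - 6*a^2 - 9*a + 14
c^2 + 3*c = c*(c + 3)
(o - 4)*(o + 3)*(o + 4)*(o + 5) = o^4 + 8*o^3 - o^2 - 128*o - 240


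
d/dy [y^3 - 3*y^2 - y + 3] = 3*y^2 - 6*y - 1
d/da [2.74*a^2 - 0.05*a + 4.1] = 5.48*a - 0.05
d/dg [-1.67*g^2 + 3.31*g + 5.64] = 3.31 - 3.34*g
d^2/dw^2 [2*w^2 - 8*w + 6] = 4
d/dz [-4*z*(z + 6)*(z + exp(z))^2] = 4*(z + exp(z))*(-2*z*(z + 6)*(exp(z) + 1) - z*(z + exp(z)) + (-z - 6)*(z + exp(z)))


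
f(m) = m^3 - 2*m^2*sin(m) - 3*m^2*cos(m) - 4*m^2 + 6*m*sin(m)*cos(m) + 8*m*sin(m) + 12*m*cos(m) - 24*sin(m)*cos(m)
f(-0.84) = 8.93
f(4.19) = 6.40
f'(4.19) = 34.04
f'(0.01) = -11.86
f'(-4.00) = 193.13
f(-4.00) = -89.94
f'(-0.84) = -2.58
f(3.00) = -16.22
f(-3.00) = -0.57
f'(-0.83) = -2.88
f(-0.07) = 0.87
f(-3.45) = -17.88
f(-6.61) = -598.45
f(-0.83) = 8.91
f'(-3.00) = 11.68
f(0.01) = -0.12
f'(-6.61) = -30.92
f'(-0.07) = -12.84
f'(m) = 3*m^2*sin(m) - 2*m^2*cos(m) + 3*m^2 - 6*m*sin(m)^2 - 16*m*sin(m) + 6*m*cos(m)^2 + 2*m*cos(m) - 8*m + 24*sin(m)^2 + 6*sin(m)*cos(m) + 8*sin(m) - 24*cos(m)^2 + 12*cos(m)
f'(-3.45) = 72.95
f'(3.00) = -5.43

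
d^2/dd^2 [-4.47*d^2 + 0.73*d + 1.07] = -8.94000000000000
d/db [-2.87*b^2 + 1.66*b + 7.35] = 1.66 - 5.74*b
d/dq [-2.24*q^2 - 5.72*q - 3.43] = -4.48*q - 5.72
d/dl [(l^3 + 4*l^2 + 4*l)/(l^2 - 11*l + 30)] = (l^4 - 22*l^3 + 42*l^2 + 240*l + 120)/(l^4 - 22*l^3 + 181*l^2 - 660*l + 900)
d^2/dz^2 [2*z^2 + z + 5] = 4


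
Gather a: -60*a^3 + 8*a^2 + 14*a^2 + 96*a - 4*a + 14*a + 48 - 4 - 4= -60*a^3 + 22*a^2 + 106*a + 40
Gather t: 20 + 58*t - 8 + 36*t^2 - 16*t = 36*t^2 + 42*t + 12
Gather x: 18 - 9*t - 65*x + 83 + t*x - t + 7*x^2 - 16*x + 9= -10*t + 7*x^2 + x*(t - 81) + 110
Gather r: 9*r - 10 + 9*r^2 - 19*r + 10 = 9*r^2 - 10*r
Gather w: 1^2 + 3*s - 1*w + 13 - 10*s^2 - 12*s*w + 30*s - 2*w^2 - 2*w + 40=-10*s^2 + 33*s - 2*w^2 + w*(-12*s - 3) + 54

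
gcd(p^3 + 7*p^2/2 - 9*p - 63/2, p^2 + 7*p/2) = p + 7/2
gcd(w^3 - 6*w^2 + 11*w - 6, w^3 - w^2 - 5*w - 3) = w - 3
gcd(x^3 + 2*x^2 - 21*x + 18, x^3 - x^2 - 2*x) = 1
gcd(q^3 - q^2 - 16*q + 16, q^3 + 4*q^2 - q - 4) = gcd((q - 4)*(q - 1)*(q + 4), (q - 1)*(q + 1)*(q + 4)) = q^2 + 3*q - 4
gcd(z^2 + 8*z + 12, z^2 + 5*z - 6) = z + 6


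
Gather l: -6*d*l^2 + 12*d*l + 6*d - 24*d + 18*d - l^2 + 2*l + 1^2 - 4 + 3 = l^2*(-6*d - 1) + l*(12*d + 2)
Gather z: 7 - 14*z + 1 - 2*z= 8 - 16*z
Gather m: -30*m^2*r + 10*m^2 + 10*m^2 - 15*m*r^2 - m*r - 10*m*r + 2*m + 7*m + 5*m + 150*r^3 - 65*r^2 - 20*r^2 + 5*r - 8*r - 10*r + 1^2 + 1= m^2*(20 - 30*r) + m*(-15*r^2 - 11*r + 14) + 150*r^3 - 85*r^2 - 13*r + 2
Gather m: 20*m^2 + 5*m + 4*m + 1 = 20*m^2 + 9*m + 1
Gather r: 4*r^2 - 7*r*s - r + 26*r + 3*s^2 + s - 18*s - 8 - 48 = 4*r^2 + r*(25 - 7*s) + 3*s^2 - 17*s - 56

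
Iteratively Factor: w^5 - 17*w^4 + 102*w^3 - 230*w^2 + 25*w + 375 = (w - 5)*(w^4 - 12*w^3 + 42*w^2 - 20*w - 75) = (w - 5)^2*(w^3 - 7*w^2 + 7*w + 15) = (w - 5)^2*(w + 1)*(w^2 - 8*w + 15) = (w - 5)^3*(w + 1)*(w - 3)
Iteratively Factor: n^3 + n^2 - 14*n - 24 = (n + 3)*(n^2 - 2*n - 8) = (n + 2)*(n + 3)*(n - 4)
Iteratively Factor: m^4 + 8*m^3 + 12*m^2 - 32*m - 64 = (m + 4)*(m^3 + 4*m^2 - 4*m - 16) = (m - 2)*(m + 4)*(m^2 + 6*m + 8) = (m - 2)*(m + 4)^2*(m + 2)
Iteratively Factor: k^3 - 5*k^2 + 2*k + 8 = (k + 1)*(k^2 - 6*k + 8) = (k - 4)*(k + 1)*(k - 2)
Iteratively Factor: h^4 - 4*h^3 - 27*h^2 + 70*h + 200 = (h - 5)*(h^3 + h^2 - 22*h - 40) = (h - 5)*(h + 2)*(h^2 - h - 20) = (h - 5)^2*(h + 2)*(h + 4)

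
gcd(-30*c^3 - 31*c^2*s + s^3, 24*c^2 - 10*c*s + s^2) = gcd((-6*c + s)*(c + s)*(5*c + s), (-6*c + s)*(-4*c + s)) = -6*c + s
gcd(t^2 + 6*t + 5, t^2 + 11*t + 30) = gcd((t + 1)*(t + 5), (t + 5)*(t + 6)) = t + 5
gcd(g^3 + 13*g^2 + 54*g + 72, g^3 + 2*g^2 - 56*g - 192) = g^2 + 10*g + 24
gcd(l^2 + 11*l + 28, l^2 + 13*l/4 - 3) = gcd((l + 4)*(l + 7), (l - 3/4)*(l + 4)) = l + 4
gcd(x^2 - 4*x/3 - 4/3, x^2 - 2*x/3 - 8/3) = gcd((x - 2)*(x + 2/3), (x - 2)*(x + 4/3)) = x - 2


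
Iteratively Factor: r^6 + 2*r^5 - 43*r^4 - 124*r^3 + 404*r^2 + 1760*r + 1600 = (r + 4)*(r^5 - 2*r^4 - 35*r^3 + 16*r^2 + 340*r + 400) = (r + 2)*(r + 4)*(r^4 - 4*r^3 - 27*r^2 + 70*r + 200) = (r - 5)*(r + 2)*(r + 4)*(r^3 + r^2 - 22*r - 40) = (r - 5)^2*(r + 2)*(r + 4)*(r^2 + 6*r + 8) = (r - 5)^2*(r + 2)^2*(r + 4)*(r + 4)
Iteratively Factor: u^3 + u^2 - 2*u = (u)*(u^2 + u - 2) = u*(u - 1)*(u + 2)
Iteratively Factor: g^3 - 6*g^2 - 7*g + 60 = (g + 3)*(g^2 - 9*g + 20) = (g - 5)*(g + 3)*(g - 4)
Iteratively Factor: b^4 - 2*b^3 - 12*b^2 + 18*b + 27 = (b - 3)*(b^3 + b^2 - 9*b - 9) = (b - 3)^2*(b^2 + 4*b + 3) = (b - 3)^2*(b + 3)*(b + 1)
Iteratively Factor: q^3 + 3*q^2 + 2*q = (q + 1)*(q^2 + 2*q) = (q + 1)*(q + 2)*(q)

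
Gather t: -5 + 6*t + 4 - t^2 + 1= -t^2 + 6*t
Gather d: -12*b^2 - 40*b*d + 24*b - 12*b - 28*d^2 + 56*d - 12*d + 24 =-12*b^2 + 12*b - 28*d^2 + d*(44 - 40*b) + 24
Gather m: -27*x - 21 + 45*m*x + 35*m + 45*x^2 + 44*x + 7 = m*(45*x + 35) + 45*x^2 + 17*x - 14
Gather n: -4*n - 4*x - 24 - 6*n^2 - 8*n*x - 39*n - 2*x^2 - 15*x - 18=-6*n^2 + n*(-8*x - 43) - 2*x^2 - 19*x - 42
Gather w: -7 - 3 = -10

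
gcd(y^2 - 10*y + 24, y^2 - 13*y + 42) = y - 6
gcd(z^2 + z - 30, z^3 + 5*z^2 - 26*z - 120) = z^2 + z - 30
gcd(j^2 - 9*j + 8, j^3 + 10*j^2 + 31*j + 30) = 1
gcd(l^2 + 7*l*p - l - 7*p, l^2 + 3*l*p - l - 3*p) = l - 1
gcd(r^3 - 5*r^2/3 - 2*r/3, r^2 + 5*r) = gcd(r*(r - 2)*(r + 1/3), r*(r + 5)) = r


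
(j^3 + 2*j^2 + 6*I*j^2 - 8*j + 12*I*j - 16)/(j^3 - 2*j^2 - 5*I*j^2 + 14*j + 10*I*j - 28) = (j^2 + j*(2 + 4*I) + 8*I)/(j^2 + j*(-2 - 7*I) + 14*I)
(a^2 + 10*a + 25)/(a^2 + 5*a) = (a + 5)/a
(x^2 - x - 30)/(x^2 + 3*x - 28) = (x^2 - x - 30)/(x^2 + 3*x - 28)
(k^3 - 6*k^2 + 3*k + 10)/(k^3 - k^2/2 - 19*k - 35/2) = 2*(k - 2)/(2*k + 7)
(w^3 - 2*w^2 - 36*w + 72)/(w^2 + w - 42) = (w^2 + 4*w - 12)/(w + 7)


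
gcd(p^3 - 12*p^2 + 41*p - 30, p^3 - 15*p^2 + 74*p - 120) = p^2 - 11*p + 30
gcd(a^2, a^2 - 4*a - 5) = 1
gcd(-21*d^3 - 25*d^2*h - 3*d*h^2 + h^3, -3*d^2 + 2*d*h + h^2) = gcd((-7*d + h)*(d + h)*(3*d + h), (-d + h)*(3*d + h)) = 3*d + h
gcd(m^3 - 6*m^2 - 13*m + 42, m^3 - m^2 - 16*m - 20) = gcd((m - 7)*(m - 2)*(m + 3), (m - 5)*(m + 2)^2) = 1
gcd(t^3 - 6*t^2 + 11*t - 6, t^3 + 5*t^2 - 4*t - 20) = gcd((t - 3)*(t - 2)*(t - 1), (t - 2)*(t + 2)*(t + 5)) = t - 2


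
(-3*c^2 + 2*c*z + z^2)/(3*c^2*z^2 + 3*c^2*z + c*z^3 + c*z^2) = (-c + z)/(c*z*(z + 1))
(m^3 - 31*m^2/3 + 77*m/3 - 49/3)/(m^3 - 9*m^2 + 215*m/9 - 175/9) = 3*(m^2 - 8*m + 7)/(3*m^2 - 20*m + 25)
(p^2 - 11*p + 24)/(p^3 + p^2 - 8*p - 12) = (p - 8)/(p^2 + 4*p + 4)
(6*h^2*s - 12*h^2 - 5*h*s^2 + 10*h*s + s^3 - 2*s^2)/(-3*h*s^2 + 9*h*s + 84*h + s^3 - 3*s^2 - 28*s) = (-2*h*s + 4*h + s^2 - 2*s)/(s^2 - 3*s - 28)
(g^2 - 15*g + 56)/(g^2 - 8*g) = (g - 7)/g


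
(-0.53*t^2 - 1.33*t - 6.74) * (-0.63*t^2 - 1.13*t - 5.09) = 0.3339*t^4 + 1.4368*t^3 + 8.4468*t^2 + 14.3859*t + 34.3066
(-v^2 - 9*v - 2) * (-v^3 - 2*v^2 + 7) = v^5 + 11*v^4 + 20*v^3 - 3*v^2 - 63*v - 14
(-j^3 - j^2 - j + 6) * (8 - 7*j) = 7*j^4 - j^3 - j^2 - 50*j + 48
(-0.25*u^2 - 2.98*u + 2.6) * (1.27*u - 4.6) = -0.3175*u^3 - 2.6346*u^2 + 17.01*u - 11.96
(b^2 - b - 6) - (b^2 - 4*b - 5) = 3*b - 1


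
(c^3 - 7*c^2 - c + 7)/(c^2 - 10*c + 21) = (c^2 - 1)/(c - 3)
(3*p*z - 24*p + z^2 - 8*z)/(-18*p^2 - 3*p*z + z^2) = (z - 8)/(-6*p + z)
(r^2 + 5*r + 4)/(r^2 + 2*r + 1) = (r + 4)/(r + 1)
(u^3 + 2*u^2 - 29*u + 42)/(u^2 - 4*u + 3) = (u^2 + 5*u - 14)/(u - 1)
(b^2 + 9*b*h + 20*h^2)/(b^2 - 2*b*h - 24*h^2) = (b + 5*h)/(b - 6*h)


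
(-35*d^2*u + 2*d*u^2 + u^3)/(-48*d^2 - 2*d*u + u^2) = u*(35*d^2 - 2*d*u - u^2)/(48*d^2 + 2*d*u - u^2)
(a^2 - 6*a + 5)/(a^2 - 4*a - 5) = (a - 1)/(a + 1)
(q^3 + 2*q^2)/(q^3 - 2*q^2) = (q + 2)/(q - 2)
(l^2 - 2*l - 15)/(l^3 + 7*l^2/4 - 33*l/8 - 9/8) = 8*(l - 5)/(8*l^2 - 10*l - 3)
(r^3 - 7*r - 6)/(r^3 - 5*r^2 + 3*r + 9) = (r + 2)/(r - 3)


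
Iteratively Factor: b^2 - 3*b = (b)*(b - 3)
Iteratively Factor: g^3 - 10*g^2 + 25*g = (g - 5)*(g^2 - 5*g) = (g - 5)^2*(g)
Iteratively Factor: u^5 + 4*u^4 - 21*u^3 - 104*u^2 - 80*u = (u)*(u^4 + 4*u^3 - 21*u^2 - 104*u - 80) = u*(u + 1)*(u^3 + 3*u^2 - 24*u - 80) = u*(u - 5)*(u + 1)*(u^2 + 8*u + 16) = u*(u - 5)*(u + 1)*(u + 4)*(u + 4)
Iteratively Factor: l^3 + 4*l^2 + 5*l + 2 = (l + 2)*(l^2 + 2*l + 1) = (l + 1)*(l + 2)*(l + 1)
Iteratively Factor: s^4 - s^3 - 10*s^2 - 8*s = (s + 2)*(s^3 - 3*s^2 - 4*s) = s*(s + 2)*(s^2 - 3*s - 4) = s*(s - 4)*(s + 2)*(s + 1)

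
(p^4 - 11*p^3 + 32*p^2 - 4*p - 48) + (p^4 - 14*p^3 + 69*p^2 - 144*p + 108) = 2*p^4 - 25*p^3 + 101*p^2 - 148*p + 60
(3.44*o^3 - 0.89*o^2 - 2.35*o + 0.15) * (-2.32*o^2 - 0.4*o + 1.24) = -7.9808*o^5 + 0.6888*o^4 + 10.0736*o^3 - 0.5116*o^2 - 2.974*o + 0.186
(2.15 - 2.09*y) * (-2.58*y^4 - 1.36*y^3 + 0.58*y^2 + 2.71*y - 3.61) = 5.3922*y^5 - 2.7046*y^4 - 4.1362*y^3 - 4.4169*y^2 + 13.3714*y - 7.7615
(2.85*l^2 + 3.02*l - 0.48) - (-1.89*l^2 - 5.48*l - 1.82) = 4.74*l^2 + 8.5*l + 1.34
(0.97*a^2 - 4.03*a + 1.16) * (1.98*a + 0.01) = 1.9206*a^3 - 7.9697*a^2 + 2.2565*a + 0.0116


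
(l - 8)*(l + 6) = l^2 - 2*l - 48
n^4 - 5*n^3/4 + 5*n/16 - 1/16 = (n - 1)*(n - 1/2)*(n - 1/4)*(n + 1/2)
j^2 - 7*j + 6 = (j - 6)*(j - 1)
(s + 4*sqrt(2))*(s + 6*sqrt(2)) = s^2 + 10*sqrt(2)*s + 48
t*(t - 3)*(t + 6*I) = t^3 - 3*t^2 + 6*I*t^2 - 18*I*t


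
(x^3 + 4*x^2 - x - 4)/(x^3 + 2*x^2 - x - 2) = (x + 4)/(x + 2)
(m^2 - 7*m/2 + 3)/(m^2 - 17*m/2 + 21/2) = (m - 2)/(m - 7)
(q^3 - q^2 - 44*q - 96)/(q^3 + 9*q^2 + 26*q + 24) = (q - 8)/(q + 2)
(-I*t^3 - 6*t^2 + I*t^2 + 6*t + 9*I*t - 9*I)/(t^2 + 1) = (-I*t^3 + t^2*(-6 + I) + t*(6 + 9*I) - 9*I)/(t^2 + 1)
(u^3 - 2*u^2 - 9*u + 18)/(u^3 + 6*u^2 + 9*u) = (u^2 - 5*u + 6)/(u*(u + 3))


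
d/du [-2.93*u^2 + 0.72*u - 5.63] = 0.72 - 5.86*u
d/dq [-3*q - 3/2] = -3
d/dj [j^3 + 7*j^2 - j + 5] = 3*j^2 + 14*j - 1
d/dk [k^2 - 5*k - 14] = 2*k - 5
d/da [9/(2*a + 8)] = -9/(2*(a + 4)^2)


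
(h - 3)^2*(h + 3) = h^3 - 3*h^2 - 9*h + 27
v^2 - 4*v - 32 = (v - 8)*(v + 4)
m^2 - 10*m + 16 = (m - 8)*(m - 2)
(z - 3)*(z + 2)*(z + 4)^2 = z^4 + 7*z^3 + 2*z^2 - 64*z - 96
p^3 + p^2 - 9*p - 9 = (p - 3)*(p + 1)*(p + 3)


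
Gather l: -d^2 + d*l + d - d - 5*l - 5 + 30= -d^2 + l*(d - 5) + 25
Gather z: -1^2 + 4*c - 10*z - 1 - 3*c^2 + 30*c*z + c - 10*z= -3*c^2 + 5*c + z*(30*c - 20) - 2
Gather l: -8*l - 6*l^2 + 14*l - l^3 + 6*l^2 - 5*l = -l^3 + l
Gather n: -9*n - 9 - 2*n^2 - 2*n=-2*n^2 - 11*n - 9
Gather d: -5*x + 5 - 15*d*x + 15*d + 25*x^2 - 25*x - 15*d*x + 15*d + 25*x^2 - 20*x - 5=d*(30 - 30*x) + 50*x^2 - 50*x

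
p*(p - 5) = p^2 - 5*p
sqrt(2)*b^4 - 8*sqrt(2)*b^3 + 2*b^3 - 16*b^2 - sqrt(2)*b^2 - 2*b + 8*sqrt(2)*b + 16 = (b - 8)*(b - 1)*(b + sqrt(2))*(sqrt(2)*b + sqrt(2))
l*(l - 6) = l^2 - 6*l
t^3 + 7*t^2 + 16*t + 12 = (t + 2)^2*(t + 3)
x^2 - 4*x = x*(x - 4)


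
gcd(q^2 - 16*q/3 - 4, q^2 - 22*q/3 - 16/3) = q + 2/3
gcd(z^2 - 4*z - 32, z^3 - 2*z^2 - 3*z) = 1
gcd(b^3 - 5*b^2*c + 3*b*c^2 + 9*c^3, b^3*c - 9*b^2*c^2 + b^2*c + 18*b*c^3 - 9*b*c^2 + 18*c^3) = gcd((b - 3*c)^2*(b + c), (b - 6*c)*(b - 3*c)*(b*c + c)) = b - 3*c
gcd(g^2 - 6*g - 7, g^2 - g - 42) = g - 7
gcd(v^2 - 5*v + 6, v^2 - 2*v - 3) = v - 3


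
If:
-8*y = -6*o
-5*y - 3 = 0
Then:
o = -4/5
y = -3/5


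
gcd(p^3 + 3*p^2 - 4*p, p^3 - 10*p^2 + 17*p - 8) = p - 1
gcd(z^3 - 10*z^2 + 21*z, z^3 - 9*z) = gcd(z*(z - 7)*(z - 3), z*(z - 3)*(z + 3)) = z^2 - 3*z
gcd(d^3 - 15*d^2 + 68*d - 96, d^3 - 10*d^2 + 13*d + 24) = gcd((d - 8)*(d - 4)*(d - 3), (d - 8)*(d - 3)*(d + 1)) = d^2 - 11*d + 24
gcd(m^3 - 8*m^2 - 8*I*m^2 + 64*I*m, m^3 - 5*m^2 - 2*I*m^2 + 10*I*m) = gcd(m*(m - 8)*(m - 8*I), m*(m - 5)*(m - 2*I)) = m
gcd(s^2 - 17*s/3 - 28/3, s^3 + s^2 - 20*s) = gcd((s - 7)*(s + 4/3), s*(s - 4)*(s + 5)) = 1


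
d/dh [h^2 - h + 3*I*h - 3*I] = 2*h - 1 + 3*I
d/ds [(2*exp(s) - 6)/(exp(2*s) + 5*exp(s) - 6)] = 2*(-(exp(s) - 3)*(2*exp(s) + 5) + exp(2*s) + 5*exp(s) - 6)*exp(s)/(exp(2*s) + 5*exp(s) - 6)^2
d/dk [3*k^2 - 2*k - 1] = 6*k - 2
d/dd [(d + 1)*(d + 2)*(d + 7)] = 3*d^2 + 20*d + 23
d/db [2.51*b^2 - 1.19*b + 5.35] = 5.02*b - 1.19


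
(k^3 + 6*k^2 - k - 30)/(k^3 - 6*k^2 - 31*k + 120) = (k^2 + k - 6)/(k^2 - 11*k + 24)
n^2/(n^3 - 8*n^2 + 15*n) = n/(n^2 - 8*n + 15)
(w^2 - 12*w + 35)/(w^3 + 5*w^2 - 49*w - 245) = (w - 5)/(w^2 + 12*w + 35)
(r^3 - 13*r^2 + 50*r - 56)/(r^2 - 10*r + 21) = (r^2 - 6*r + 8)/(r - 3)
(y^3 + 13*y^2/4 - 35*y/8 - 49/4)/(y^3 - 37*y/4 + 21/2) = (4*y + 7)/(2*(2*y - 3))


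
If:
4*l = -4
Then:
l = -1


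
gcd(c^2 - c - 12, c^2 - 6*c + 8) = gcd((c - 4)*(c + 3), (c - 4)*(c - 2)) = c - 4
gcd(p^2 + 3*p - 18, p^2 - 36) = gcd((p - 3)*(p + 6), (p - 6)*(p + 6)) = p + 6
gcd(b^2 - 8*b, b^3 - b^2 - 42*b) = b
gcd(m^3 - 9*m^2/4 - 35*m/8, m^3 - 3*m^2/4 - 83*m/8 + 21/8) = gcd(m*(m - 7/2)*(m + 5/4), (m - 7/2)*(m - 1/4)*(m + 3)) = m - 7/2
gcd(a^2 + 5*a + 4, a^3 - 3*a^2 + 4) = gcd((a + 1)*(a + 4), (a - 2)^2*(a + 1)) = a + 1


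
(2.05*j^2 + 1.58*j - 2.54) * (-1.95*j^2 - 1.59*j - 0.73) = -3.9975*j^4 - 6.3405*j^3 + 0.9443*j^2 + 2.8852*j + 1.8542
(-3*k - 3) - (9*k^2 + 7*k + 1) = -9*k^2 - 10*k - 4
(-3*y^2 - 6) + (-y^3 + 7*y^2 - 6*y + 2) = -y^3 + 4*y^2 - 6*y - 4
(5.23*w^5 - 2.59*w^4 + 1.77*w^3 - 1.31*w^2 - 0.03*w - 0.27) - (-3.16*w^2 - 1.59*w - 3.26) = 5.23*w^5 - 2.59*w^4 + 1.77*w^3 + 1.85*w^2 + 1.56*w + 2.99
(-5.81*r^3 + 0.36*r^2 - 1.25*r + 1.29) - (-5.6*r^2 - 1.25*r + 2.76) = -5.81*r^3 + 5.96*r^2 - 1.47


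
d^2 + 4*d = d*(d + 4)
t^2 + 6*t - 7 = (t - 1)*(t + 7)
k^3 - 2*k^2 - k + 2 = (k - 2)*(k - 1)*(k + 1)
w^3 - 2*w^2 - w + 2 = (w - 2)*(w - 1)*(w + 1)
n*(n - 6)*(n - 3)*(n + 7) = n^4 - 2*n^3 - 45*n^2 + 126*n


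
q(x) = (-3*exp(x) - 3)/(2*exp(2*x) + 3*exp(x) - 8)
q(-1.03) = 0.61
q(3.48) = -0.05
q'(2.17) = 0.18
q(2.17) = -0.17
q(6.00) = 0.00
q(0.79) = -1.16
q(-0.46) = 0.92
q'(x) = (-3*exp(x) - 3)*(-4*exp(2*x) - 3*exp(x))/(2*exp(2*x) + 3*exp(x) - 8)^2 - 3*exp(x)/(2*exp(2*x) + 3*exp(x) - 8)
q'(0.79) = 2.82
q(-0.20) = 1.30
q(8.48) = -0.00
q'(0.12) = 14.18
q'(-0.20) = 2.17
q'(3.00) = 0.07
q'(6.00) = 0.00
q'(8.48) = 0.00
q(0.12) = 3.08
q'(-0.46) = 0.96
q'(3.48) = 0.05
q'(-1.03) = 0.30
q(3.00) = -0.07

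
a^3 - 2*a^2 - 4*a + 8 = (a - 2)^2*(a + 2)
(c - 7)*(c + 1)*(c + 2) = c^3 - 4*c^2 - 19*c - 14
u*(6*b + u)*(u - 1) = 6*b*u^2 - 6*b*u + u^3 - u^2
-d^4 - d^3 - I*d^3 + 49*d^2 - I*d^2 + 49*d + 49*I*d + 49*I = (d - 7)*(d + 7)*(-I*d + 1)*(-I*d - I)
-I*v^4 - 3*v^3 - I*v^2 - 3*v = v*(v - 3*I)*(v - I)*(-I*v + 1)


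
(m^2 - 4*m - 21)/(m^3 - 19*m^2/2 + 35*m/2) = 2*(m + 3)/(m*(2*m - 5))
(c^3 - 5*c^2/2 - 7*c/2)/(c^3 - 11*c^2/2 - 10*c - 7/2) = c*(2*c - 7)/(2*c^2 - 13*c - 7)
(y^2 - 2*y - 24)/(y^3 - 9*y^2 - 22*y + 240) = (y + 4)/(y^2 - 3*y - 40)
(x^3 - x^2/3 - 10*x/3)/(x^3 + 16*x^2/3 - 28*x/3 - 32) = x*(3*x^2 - x - 10)/(3*x^3 + 16*x^2 - 28*x - 96)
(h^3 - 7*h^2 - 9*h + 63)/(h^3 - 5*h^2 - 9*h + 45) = (h - 7)/(h - 5)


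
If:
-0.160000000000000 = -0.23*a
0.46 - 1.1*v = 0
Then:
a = 0.70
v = 0.42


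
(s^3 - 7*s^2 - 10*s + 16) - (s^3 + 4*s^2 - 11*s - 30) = -11*s^2 + s + 46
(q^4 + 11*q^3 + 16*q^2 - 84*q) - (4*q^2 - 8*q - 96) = q^4 + 11*q^3 + 12*q^2 - 76*q + 96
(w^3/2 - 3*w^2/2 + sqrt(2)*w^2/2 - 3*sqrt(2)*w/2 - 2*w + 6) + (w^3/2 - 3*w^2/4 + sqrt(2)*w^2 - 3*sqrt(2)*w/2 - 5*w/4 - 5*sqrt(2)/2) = w^3 - 9*w^2/4 + 3*sqrt(2)*w^2/2 - 3*sqrt(2)*w - 13*w/4 - 5*sqrt(2)/2 + 6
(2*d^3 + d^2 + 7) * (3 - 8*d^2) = -16*d^5 - 8*d^4 + 6*d^3 - 53*d^2 + 21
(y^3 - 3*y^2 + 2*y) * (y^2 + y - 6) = y^5 - 2*y^4 - 7*y^3 + 20*y^2 - 12*y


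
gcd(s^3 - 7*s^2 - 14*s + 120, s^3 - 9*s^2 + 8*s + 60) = s^2 - 11*s + 30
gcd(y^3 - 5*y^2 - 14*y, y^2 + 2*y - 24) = 1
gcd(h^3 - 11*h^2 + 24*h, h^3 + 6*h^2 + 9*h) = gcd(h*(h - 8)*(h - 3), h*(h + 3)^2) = h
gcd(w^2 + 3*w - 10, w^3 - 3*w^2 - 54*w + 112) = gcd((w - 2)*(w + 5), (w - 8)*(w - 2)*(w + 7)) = w - 2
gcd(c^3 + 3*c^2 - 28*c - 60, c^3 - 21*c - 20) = c - 5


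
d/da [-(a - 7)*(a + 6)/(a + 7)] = (-a^2 - 14*a - 35)/(a^2 + 14*a + 49)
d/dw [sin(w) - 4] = cos(w)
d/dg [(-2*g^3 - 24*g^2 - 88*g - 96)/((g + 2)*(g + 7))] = 2*(-g^2 - 14*g - 46)/(g^2 + 14*g + 49)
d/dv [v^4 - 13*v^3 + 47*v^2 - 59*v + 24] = 4*v^3 - 39*v^2 + 94*v - 59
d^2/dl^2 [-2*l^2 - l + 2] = -4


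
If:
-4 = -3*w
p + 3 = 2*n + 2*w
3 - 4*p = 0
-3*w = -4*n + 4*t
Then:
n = 13/24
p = 3/4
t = -11/24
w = 4/3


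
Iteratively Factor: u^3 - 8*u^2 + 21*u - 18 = (u - 3)*(u^2 - 5*u + 6) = (u - 3)^2*(u - 2)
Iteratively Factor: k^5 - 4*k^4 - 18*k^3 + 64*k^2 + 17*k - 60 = (k + 1)*(k^4 - 5*k^3 - 13*k^2 + 77*k - 60) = (k - 5)*(k + 1)*(k^3 - 13*k + 12) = (k - 5)*(k - 1)*(k + 1)*(k^2 + k - 12) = (k - 5)*(k - 1)*(k + 1)*(k + 4)*(k - 3)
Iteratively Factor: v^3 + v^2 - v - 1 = (v + 1)*(v^2 - 1) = (v + 1)^2*(v - 1)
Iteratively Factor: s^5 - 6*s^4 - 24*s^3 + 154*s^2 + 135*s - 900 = (s + 4)*(s^4 - 10*s^3 + 16*s^2 + 90*s - 225) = (s - 5)*(s + 4)*(s^3 - 5*s^2 - 9*s + 45) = (s - 5)^2*(s + 4)*(s^2 - 9) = (s - 5)^2*(s + 3)*(s + 4)*(s - 3)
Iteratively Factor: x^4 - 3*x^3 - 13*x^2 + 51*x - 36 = (x + 4)*(x^3 - 7*x^2 + 15*x - 9) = (x - 1)*(x + 4)*(x^2 - 6*x + 9) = (x - 3)*(x - 1)*(x + 4)*(x - 3)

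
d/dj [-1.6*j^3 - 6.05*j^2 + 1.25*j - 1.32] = -4.8*j^2 - 12.1*j + 1.25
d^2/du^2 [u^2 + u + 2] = 2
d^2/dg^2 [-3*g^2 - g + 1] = -6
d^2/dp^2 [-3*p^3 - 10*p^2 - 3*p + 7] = -18*p - 20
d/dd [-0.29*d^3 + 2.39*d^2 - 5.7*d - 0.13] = -0.87*d^2 + 4.78*d - 5.7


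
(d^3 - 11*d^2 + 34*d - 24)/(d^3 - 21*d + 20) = (d - 6)/(d + 5)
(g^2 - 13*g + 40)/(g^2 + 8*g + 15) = (g^2 - 13*g + 40)/(g^2 + 8*g + 15)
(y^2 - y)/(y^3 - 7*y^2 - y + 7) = y/(y^2 - 6*y - 7)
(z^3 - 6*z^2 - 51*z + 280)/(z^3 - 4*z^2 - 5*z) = (z^2 - z - 56)/(z*(z + 1))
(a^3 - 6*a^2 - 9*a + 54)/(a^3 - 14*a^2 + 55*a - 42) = (a^2 - 9)/(a^2 - 8*a + 7)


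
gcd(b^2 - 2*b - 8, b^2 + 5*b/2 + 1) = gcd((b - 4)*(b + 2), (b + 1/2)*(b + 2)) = b + 2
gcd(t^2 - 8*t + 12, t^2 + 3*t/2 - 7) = t - 2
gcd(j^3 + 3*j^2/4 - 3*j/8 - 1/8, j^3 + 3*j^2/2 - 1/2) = j^2 + j/2 - 1/2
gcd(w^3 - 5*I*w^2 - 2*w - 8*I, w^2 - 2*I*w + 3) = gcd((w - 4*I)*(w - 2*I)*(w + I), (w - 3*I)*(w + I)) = w + I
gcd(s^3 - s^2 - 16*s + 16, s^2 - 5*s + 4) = s^2 - 5*s + 4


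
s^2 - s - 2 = (s - 2)*(s + 1)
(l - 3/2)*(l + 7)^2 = l^3 + 25*l^2/2 + 28*l - 147/2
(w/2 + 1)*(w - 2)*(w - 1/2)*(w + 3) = w^4/2 + 5*w^3/4 - 11*w^2/4 - 5*w + 3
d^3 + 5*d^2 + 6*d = d*(d + 2)*(d + 3)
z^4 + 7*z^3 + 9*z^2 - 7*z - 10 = (z - 1)*(z + 1)*(z + 2)*(z + 5)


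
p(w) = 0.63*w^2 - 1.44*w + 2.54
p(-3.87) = 17.55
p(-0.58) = 3.59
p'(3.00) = 2.34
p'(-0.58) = -2.17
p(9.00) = 40.61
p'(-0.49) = -2.06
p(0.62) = 1.89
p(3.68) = 5.77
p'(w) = 1.26*w - 1.44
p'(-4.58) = -7.21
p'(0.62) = -0.66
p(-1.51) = 6.15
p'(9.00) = 9.90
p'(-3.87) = -6.32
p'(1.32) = 0.22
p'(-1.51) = -3.34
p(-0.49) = 3.40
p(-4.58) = 22.35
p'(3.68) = 3.20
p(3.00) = 3.89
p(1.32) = 1.74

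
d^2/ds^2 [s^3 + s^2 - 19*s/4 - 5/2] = 6*s + 2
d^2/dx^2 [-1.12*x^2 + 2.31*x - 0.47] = -2.24000000000000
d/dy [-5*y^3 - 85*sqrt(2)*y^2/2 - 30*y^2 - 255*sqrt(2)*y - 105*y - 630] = -15*y^2 - 85*sqrt(2)*y - 60*y - 255*sqrt(2) - 105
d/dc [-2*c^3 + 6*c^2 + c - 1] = -6*c^2 + 12*c + 1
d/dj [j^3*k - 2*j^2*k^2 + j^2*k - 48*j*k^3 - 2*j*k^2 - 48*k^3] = k*(3*j^2 - 4*j*k + 2*j - 48*k^2 - 2*k)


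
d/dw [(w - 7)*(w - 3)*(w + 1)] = 3*w^2 - 18*w + 11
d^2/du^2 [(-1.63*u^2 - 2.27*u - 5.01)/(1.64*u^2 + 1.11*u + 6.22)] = (-6.27627999999999*u^3 + 18.914448*u^2 + 84.213672*u - 4.912742)/(4.410944*u^6 + 8.956368*u^5 + 56.249868*u^4 + 69.304959*u^3 + 213.337914*u^2 + 128.832372*u + 240.641848)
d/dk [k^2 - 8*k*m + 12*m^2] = 2*k - 8*m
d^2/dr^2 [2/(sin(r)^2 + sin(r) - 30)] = 2*(-4*sin(r)^4 - 3*sin(r)^3 - 115*sin(r)^2 - 24*sin(r) + 62)/(sin(r)^2 + sin(r) - 30)^3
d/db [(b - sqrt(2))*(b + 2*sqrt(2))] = 2*b + sqrt(2)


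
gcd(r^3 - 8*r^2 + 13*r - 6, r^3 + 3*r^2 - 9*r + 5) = r^2 - 2*r + 1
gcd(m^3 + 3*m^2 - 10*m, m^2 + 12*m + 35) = m + 5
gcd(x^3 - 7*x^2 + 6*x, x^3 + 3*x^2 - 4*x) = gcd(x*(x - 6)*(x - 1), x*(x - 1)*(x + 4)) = x^2 - x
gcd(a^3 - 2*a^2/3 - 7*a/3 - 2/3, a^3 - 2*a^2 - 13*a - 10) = a + 1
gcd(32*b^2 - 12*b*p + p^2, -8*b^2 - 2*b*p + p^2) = -4*b + p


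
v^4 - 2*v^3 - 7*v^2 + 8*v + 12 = (v - 3)*(v - 2)*(v + 1)*(v + 2)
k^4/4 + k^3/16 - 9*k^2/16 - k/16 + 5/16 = (k/4 + 1/4)*(k - 1)^2*(k + 5/4)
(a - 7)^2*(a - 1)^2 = a^4 - 16*a^3 + 78*a^2 - 112*a + 49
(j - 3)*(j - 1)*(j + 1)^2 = j^4 - 2*j^3 - 4*j^2 + 2*j + 3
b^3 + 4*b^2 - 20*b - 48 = (b - 4)*(b + 2)*(b + 6)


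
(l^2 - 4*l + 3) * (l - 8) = l^3 - 12*l^2 + 35*l - 24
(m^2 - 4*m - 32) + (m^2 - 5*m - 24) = 2*m^2 - 9*m - 56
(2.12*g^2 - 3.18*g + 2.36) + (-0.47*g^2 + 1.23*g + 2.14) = 1.65*g^2 - 1.95*g + 4.5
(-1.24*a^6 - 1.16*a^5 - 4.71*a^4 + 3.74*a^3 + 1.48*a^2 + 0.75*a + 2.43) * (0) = 0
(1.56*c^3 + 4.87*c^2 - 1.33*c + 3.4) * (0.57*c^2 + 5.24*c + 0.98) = 0.8892*c^5 + 10.9503*c^4 + 26.2895*c^3 - 0.258600000000001*c^2 + 16.5126*c + 3.332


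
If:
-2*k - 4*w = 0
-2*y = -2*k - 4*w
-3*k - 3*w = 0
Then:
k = 0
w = 0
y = 0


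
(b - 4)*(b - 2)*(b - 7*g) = b^3 - 7*b^2*g - 6*b^2 + 42*b*g + 8*b - 56*g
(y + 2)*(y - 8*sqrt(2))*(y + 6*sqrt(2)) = y^3 - 2*sqrt(2)*y^2 + 2*y^2 - 96*y - 4*sqrt(2)*y - 192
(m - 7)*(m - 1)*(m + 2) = m^3 - 6*m^2 - 9*m + 14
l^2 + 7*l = l*(l + 7)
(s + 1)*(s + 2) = s^2 + 3*s + 2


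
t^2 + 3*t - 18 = (t - 3)*(t + 6)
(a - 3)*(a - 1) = a^2 - 4*a + 3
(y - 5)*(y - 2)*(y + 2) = y^3 - 5*y^2 - 4*y + 20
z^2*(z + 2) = z^3 + 2*z^2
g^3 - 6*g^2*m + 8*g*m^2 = g*(g - 4*m)*(g - 2*m)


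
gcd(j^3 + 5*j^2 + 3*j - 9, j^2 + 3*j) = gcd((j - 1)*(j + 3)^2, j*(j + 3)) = j + 3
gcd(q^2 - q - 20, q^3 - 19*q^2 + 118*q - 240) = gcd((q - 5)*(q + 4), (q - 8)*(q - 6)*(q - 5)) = q - 5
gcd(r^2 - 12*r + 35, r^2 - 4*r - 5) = r - 5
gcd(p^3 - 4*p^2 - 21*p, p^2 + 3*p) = p^2 + 3*p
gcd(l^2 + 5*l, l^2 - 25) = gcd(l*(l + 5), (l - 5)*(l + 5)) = l + 5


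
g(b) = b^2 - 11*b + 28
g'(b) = 2*b - 11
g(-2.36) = 59.53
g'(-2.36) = -15.72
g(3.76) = 0.78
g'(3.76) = -3.48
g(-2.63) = 63.85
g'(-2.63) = -16.26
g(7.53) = 1.87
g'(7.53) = 4.06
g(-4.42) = 96.16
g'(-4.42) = -19.84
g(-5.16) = 111.39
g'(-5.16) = -21.32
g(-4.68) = 101.38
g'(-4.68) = -20.36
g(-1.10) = 41.31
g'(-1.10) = -13.20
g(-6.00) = 130.00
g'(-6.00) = -23.00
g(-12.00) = 304.00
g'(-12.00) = -35.00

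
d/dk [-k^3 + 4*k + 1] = 4 - 3*k^2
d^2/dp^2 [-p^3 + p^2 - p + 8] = 2 - 6*p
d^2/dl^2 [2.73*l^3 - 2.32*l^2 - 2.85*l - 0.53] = 16.38*l - 4.64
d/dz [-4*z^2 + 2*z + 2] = 2 - 8*z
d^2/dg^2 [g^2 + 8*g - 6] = 2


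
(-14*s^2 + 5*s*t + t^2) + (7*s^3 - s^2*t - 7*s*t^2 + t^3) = 7*s^3 - s^2*t - 14*s^2 - 7*s*t^2 + 5*s*t + t^3 + t^2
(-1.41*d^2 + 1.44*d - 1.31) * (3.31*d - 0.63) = -4.6671*d^3 + 5.6547*d^2 - 5.2433*d + 0.8253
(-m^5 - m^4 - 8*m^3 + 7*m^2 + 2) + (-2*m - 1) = -m^5 - m^4 - 8*m^3 + 7*m^2 - 2*m + 1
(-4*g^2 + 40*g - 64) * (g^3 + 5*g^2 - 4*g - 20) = -4*g^5 + 20*g^4 + 152*g^3 - 400*g^2 - 544*g + 1280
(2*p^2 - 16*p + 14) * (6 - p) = -2*p^3 + 28*p^2 - 110*p + 84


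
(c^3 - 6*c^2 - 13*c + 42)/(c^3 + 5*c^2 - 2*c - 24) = (c - 7)/(c + 4)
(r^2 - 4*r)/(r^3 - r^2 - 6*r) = (4 - r)/(-r^2 + r + 6)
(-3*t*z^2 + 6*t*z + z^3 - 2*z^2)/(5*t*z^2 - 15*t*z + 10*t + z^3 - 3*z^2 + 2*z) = z*(-3*t + z)/(5*t*z - 5*t + z^2 - z)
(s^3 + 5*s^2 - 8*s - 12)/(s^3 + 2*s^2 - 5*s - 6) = (s + 6)/(s + 3)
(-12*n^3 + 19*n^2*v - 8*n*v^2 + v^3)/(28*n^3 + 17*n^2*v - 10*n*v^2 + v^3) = (3*n^2 - 4*n*v + v^2)/(-7*n^2 - 6*n*v + v^2)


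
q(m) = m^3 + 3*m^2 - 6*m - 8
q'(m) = 3*m^2 + 6*m - 6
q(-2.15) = 8.83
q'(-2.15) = -5.03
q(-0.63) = -3.28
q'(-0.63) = -8.59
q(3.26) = 38.97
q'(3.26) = 45.44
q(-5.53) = -52.19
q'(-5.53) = 52.56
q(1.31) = -8.46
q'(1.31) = 7.01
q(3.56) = 53.78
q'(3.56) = 53.38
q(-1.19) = 1.70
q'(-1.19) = -8.89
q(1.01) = -9.97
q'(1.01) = 3.12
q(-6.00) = -80.00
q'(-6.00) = 66.00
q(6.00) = 280.00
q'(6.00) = 138.00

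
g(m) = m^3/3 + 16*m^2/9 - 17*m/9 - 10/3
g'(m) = m^2 + 32*m/9 - 17/9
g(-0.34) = -2.50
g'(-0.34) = -2.98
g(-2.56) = 7.56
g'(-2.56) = -4.44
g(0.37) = -3.77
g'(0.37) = -0.44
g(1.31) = -2.01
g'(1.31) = 4.48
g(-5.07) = 8.50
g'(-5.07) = 5.79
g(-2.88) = 8.89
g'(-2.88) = -3.83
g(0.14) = -3.56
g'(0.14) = -1.37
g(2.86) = 13.60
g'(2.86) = 16.46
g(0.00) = -3.33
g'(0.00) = -1.89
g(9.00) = 366.67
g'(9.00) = 111.11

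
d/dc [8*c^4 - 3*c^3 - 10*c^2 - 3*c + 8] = 32*c^3 - 9*c^2 - 20*c - 3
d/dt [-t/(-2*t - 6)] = 3/(2*(t + 3)^2)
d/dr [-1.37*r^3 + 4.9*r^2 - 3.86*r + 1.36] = -4.11*r^2 + 9.8*r - 3.86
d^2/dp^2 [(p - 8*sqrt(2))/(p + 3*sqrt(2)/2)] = -152*sqrt(2)/(2*p + 3*sqrt(2))^3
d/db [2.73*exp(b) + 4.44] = 2.73*exp(b)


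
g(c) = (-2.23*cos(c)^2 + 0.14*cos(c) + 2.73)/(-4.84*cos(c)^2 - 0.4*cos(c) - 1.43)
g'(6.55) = -0.22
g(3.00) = -0.07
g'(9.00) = 0.44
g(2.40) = -0.38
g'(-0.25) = 0.21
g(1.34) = -1.49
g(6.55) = -0.13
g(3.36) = -0.08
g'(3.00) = 0.13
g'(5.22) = 1.96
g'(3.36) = -0.20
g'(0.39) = -0.35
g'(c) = (-9.68*sin(c)*cos(c) - 0.4*sin(c))*(-2.23*cos(c)^2 + 0.14*cos(c) + 2.73)/(-4.84*cos(c)^2 - 0.4*cos(c) - 1.43)^2 + (4.46*sin(c)*cos(c) - 0.14*sin(c))/(-4.84*cos(c)^2 - 0.4*cos(c) - 1.43) = (1.5696*sin(c)^2 - 32.8042*cos(c) - 2.4614)*sin(c)/(23.4256*cos(c)^4 + 3.872*cos(c)^3 + 14.0024*cos(c)^2 + 1.144*cos(c) + 2.0449)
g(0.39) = -0.16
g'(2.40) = 1.07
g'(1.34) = -2.62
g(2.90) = -0.09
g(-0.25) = -0.12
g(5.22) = -0.82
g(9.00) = -0.15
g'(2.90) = 0.22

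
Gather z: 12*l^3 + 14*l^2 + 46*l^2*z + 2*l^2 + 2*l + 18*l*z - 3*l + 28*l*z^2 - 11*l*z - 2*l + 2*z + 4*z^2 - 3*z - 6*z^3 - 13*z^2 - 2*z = 12*l^3 + 16*l^2 - 3*l - 6*z^3 + z^2*(28*l - 9) + z*(46*l^2 + 7*l - 3)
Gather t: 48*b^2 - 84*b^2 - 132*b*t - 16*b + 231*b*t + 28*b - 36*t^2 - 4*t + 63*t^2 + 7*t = -36*b^2 + 12*b + 27*t^2 + t*(99*b + 3)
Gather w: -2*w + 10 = 10 - 2*w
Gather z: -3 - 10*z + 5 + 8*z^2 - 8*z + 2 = 8*z^2 - 18*z + 4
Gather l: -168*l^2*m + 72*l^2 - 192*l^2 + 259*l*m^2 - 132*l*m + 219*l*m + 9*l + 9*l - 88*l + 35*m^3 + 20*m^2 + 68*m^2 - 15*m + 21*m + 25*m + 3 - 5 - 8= l^2*(-168*m - 120) + l*(259*m^2 + 87*m - 70) + 35*m^3 + 88*m^2 + 31*m - 10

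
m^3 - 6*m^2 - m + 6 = (m - 6)*(m - 1)*(m + 1)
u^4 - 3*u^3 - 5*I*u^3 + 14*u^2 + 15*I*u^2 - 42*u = u*(u - 3)*(u - 7*I)*(u + 2*I)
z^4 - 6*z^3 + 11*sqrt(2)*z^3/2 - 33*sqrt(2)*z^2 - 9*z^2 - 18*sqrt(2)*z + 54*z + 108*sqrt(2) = (z - 6)*(z - 3*sqrt(2)/2)*(z + sqrt(2))*(z + 6*sqrt(2))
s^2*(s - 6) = s^3 - 6*s^2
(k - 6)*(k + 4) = k^2 - 2*k - 24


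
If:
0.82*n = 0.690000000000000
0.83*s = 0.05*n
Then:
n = 0.84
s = 0.05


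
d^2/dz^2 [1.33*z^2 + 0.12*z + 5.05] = 2.66000000000000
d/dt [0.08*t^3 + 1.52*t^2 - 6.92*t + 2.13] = 0.24*t^2 + 3.04*t - 6.92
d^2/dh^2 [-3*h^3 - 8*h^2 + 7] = -18*h - 16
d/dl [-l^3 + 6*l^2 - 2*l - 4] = -3*l^2 + 12*l - 2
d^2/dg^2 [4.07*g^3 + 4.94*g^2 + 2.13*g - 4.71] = 24.42*g + 9.88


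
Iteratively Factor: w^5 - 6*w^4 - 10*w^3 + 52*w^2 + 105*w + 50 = (w - 5)*(w^4 - w^3 - 15*w^2 - 23*w - 10) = (w - 5)*(w + 1)*(w^3 - 2*w^2 - 13*w - 10) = (w - 5)*(w + 1)^2*(w^2 - 3*w - 10) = (w - 5)*(w + 1)^2*(w + 2)*(w - 5)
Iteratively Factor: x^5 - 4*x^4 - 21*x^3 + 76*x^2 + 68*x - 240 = (x - 5)*(x^4 + x^3 - 16*x^2 - 4*x + 48) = (x - 5)*(x + 4)*(x^3 - 3*x^2 - 4*x + 12) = (x - 5)*(x - 3)*(x + 4)*(x^2 - 4) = (x - 5)*(x - 3)*(x - 2)*(x + 4)*(x + 2)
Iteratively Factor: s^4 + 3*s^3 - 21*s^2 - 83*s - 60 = (s - 5)*(s^3 + 8*s^2 + 19*s + 12) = (s - 5)*(s + 3)*(s^2 + 5*s + 4) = (s - 5)*(s + 1)*(s + 3)*(s + 4)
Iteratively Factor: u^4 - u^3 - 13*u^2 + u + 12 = (u - 4)*(u^3 + 3*u^2 - u - 3) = (u - 4)*(u + 1)*(u^2 + 2*u - 3) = (u - 4)*(u - 1)*(u + 1)*(u + 3)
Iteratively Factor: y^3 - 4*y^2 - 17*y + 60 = (y - 5)*(y^2 + y - 12) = (y - 5)*(y - 3)*(y + 4)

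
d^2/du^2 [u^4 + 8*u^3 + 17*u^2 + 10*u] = 12*u^2 + 48*u + 34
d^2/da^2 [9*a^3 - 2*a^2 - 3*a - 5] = 54*a - 4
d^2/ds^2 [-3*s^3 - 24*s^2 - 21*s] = -18*s - 48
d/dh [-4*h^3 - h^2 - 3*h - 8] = -12*h^2 - 2*h - 3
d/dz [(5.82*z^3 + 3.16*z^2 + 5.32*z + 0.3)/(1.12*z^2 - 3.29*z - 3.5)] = (6.5184*z^4 - 38.2956*z^3 - 77.4648*z^2 - 22.792*z - 17.633)/(1.2544*z^4 - 7.3696*z^3 + 2.9841*z^2 + 23.03*z + 12.25)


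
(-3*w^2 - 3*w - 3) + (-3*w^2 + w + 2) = -6*w^2 - 2*w - 1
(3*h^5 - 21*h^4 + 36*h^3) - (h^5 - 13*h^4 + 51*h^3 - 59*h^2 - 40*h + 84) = 2*h^5 - 8*h^4 - 15*h^3 + 59*h^2 + 40*h - 84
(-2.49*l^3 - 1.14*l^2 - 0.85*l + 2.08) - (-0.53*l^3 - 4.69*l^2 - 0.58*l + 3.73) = -1.96*l^3 + 3.55*l^2 - 0.27*l - 1.65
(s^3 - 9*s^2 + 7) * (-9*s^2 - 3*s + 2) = -9*s^5 + 78*s^4 + 29*s^3 - 81*s^2 - 21*s + 14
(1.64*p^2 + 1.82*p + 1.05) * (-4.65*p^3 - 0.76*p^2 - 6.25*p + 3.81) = -7.626*p^5 - 9.7094*p^4 - 16.5157*p^3 - 5.9246*p^2 + 0.371700000000001*p + 4.0005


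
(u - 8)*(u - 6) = u^2 - 14*u + 48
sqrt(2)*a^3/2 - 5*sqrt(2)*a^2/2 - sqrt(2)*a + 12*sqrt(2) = (a - 4)*(a - 3)*(sqrt(2)*a/2 + sqrt(2))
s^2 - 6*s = s*(s - 6)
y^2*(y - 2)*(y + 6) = y^4 + 4*y^3 - 12*y^2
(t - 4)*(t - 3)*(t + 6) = t^3 - t^2 - 30*t + 72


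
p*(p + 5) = p^2 + 5*p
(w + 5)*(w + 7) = w^2 + 12*w + 35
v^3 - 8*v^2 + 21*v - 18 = (v - 3)^2*(v - 2)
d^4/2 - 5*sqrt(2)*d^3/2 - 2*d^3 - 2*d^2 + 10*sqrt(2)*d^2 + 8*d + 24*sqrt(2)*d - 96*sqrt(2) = (d/2 + sqrt(2))*(d - 4)*(d - 4*sqrt(2))*(d - 3*sqrt(2))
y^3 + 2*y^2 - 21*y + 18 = (y - 3)*(y - 1)*(y + 6)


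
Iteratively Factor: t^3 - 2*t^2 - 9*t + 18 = (t - 3)*(t^2 + t - 6) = (t - 3)*(t + 3)*(t - 2)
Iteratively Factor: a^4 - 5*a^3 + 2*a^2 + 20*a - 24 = (a - 2)*(a^3 - 3*a^2 - 4*a + 12) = (a - 2)*(a + 2)*(a^2 - 5*a + 6) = (a - 3)*(a - 2)*(a + 2)*(a - 2)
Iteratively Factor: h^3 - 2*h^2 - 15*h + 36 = (h + 4)*(h^2 - 6*h + 9) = (h - 3)*(h + 4)*(h - 3)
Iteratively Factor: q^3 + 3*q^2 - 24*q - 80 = (q + 4)*(q^2 - q - 20) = (q + 4)^2*(q - 5)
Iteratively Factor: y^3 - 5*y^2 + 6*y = (y)*(y^2 - 5*y + 6) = y*(y - 3)*(y - 2)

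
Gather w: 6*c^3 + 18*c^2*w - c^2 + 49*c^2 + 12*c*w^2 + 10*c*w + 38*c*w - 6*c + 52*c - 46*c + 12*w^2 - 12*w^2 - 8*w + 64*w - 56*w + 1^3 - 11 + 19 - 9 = 6*c^3 + 48*c^2 + 12*c*w^2 + w*(18*c^2 + 48*c)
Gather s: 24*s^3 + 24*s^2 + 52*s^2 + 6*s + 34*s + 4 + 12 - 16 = 24*s^3 + 76*s^2 + 40*s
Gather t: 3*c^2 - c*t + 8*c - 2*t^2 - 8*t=3*c^2 + 8*c - 2*t^2 + t*(-c - 8)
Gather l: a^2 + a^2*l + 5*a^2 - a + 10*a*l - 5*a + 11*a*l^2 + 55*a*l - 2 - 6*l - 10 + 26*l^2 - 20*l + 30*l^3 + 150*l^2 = 6*a^2 - 6*a + 30*l^3 + l^2*(11*a + 176) + l*(a^2 + 65*a - 26) - 12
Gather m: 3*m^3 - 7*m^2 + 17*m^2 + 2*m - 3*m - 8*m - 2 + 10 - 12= 3*m^3 + 10*m^2 - 9*m - 4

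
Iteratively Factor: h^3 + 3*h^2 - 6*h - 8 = (h - 2)*(h^2 + 5*h + 4) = (h - 2)*(h + 1)*(h + 4)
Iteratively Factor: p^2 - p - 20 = (p + 4)*(p - 5)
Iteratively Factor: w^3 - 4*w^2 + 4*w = (w - 2)*(w^2 - 2*w) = (w - 2)^2*(w)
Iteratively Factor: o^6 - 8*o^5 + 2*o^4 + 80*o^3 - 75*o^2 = (o)*(o^5 - 8*o^4 + 2*o^3 + 80*o^2 - 75*o) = o*(o - 5)*(o^4 - 3*o^3 - 13*o^2 + 15*o) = o^2*(o - 5)*(o^3 - 3*o^2 - 13*o + 15) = o^2*(o - 5)*(o - 1)*(o^2 - 2*o - 15) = o^2*(o - 5)^2*(o - 1)*(o + 3)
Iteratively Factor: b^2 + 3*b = (b + 3)*(b)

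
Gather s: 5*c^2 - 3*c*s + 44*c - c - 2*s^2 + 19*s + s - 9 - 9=5*c^2 + 43*c - 2*s^2 + s*(20 - 3*c) - 18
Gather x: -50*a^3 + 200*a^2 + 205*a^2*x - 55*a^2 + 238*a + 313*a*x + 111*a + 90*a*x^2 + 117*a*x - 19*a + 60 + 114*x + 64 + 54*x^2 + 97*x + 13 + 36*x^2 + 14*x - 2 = -50*a^3 + 145*a^2 + 330*a + x^2*(90*a + 90) + x*(205*a^2 + 430*a + 225) + 135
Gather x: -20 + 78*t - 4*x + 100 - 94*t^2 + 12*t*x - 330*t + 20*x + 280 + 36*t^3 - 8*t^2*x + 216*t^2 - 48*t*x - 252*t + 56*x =36*t^3 + 122*t^2 - 504*t + x*(-8*t^2 - 36*t + 72) + 360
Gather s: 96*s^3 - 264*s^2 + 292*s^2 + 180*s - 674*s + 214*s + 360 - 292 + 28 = 96*s^3 + 28*s^2 - 280*s + 96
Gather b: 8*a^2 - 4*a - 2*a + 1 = 8*a^2 - 6*a + 1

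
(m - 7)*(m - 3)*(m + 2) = m^3 - 8*m^2 + m + 42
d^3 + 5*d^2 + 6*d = d*(d + 2)*(d + 3)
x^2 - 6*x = x*(x - 6)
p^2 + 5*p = p*(p + 5)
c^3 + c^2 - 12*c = c*(c - 3)*(c + 4)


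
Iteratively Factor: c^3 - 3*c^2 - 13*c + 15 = (c + 3)*(c^2 - 6*c + 5) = (c - 1)*(c + 3)*(c - 5)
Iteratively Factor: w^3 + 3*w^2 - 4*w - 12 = (w - 2)*(w^2 + 5*w + 6) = (w - 2)*(w + 3)*(w + 2)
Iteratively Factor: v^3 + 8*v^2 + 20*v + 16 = (v + 2)*(v^2 + 6*v + 8) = (v + 2)^2*(v + 4)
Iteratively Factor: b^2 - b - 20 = (b + 4)*(b - 5)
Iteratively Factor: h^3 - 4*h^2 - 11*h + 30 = (h + 3)*(h^2 - 7*h + 10) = (h - 2)*(h + 3)*(h - 5)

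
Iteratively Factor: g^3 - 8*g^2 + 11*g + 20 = (g - 4)*(g^2 - 4*g - 5) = (g - 4)*(g + 1)*(g - 5)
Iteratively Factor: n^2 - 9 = (n - 3)*(n + 3)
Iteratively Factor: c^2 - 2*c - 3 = (c + 1)*(c - 3)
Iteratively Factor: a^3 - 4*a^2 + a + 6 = (a - 2)*(a^2 - 2*a - 3) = (a - 3)*(a - 2)*(a + 1)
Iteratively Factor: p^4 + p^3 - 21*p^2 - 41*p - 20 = (p - 5)*(p^3 + 6*p^2 + 9*p + 4) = (p - 5)*(p + 1)*(p^2 + 5*p + 4) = (p - 5)*(p + 1)*(p + 4)*(p + 1)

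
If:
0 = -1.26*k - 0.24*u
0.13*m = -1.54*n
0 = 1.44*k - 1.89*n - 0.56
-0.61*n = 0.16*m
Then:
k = 0.39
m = 0.00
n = 0.00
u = -2.04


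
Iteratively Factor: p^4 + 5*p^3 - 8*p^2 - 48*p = (p)*(p^3 + 5*p^2 - 8*p - 48) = p*(p - 3)*(p^2 + 8*p + 16) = p*(p - 3)*(p + 4)*(p + 4)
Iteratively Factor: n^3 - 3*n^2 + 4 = (n + 1)*(n^2 - 4*n + 4) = (n - 2)*(n + 1)*(n - 2)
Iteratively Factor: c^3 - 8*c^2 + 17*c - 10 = (c - 5)*(c^2 - 3*c + 2) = (c - 5)*(c - 1)*(c - 2)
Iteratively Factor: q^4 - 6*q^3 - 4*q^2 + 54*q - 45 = (q - 1)*(q^3 - 5*q^2 - 9*q + 45) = (q - 5)*(q - 1)*(q^2 - 9) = (q - 5)*(q - 1)*(q + 3)*(q - 3)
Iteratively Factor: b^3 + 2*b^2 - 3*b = (b - 1)*(b^2 + 3*b) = b*(b - 1)*(b + 3)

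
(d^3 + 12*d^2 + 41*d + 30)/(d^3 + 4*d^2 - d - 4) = (d^2 + 11*d + 30)/(d^2 + 3*d - 4)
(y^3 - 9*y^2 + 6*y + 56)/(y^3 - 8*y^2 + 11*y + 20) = (y^2 - 5*y - 14)/(y^2 - 4*y - 5)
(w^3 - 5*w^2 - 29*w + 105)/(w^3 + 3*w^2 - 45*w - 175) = (w - 3)/(w + 5)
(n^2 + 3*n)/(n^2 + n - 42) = n*(n + 3)/(n^2 + n - 42)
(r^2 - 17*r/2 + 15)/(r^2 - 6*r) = (r - 5/2)/r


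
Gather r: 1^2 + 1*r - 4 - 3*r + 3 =-2*r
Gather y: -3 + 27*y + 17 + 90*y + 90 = 117*y + 104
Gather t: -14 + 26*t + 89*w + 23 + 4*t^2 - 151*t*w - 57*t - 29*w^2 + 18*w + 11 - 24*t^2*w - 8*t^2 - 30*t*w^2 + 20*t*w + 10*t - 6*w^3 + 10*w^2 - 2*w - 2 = t^2*(-24*w - 4) + t*(-30*w^2 - 131*w - 21) - 6*w^3 - 19*w^2 + 105*w + 18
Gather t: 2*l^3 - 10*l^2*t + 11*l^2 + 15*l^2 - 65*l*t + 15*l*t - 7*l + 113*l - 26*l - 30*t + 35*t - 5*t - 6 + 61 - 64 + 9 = 2*l^3 + 26*l^2 + 80*l + t*(-10*l^2 - 50*l)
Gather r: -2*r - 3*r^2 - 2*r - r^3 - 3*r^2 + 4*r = -r^3 - 6*r^2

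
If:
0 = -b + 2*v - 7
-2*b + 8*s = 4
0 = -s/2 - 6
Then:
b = -50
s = -12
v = -43/2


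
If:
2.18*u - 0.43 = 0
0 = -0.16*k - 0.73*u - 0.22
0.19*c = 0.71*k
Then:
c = -8.50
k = -2.27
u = 0.20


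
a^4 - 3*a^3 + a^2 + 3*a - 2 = (a - 2)*(a - 1)^2*(a + 1)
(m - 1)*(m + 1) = m^2 - 1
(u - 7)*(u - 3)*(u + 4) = u^3 - 6*u^2 - 19*u + 84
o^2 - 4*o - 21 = (o - 7)*(o + 3)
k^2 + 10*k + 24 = (k + 4)*(k + 6)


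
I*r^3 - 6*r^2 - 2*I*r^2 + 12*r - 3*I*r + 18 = (r - 3)*(r + 6*I)*(I*r + I)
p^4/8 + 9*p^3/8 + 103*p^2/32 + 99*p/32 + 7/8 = (p/4 + 1)*(p/2 + 1/4)*(p + 1)*(p + 7/2)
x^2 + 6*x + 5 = (x + 1)*(x + 5)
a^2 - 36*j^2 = (a - 6*j)*(a + 6*j)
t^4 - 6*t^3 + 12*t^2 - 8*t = t*(t - 2)^3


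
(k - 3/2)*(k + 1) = k^2 - k/2 - 3/2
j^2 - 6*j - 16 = (j - 8)*(j + 2)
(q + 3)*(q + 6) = q^2 + 9*q + 18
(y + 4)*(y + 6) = y^2 + 10*y + 24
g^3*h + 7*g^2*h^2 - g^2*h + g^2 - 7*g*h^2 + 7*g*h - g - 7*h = (g - 1)*(g + 7*h)*(g*h + 1)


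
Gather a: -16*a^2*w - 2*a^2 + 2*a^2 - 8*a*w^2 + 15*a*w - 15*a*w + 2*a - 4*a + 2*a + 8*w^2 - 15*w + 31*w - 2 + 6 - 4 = -16*a^2*w - 8*a*w^2 + 8*w^2 + 16*w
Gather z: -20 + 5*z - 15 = 5*z - 35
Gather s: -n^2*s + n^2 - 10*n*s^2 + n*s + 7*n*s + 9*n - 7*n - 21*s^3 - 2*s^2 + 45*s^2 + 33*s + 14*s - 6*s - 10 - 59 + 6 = n^2 + 2*n - 21*s^3 + s^2*(43 - 10*n) + s*(-n^2 + 8*n + 41) - 63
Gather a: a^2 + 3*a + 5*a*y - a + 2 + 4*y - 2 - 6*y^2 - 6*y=a^2 + a*(5*y + 2) - 6*y^2 - 2*y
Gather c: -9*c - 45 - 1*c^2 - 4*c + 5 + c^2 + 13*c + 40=0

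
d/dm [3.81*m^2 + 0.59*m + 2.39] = 7.62*m + 0.59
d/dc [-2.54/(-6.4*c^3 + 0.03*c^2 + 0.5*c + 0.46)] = (-48.768*c^2 + 0.1524*c + 1.27)/(-6.4*c^3 + 0.03*c^2 + 0.5*c + 0.46)^2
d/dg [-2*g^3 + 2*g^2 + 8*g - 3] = -6*g^2 + 4*g + 8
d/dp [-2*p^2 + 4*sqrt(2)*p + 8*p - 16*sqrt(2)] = -4*p + 4*sqrt(2) + 8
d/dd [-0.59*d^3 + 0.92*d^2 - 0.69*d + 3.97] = -1.77*d^2 + 1.84*d - 0.69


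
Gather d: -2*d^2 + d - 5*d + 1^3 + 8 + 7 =-2*d^2 - 4*d + 16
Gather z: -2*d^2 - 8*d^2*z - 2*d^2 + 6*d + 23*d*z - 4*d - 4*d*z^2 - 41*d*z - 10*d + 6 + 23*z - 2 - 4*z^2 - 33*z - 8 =-4*d^2 - 8*d + z^2*(-4*d - 4) + z*(-8*d^2 - 18*d - 10) - 4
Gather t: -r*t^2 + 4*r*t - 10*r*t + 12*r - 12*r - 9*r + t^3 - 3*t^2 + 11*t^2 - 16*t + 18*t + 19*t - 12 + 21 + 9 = -9*r + t^3 + t^2*(8 - r) + t*(21 - 6*r) + 18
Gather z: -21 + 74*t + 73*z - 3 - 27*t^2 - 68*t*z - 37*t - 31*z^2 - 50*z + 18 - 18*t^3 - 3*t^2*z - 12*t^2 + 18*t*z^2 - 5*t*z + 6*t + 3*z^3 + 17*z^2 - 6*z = -18*t^3 - 39*t^2 + 43*t + 3*z^3 + z^2*(18*t - 14) + z*(-3*t^2 - 73*t + 17) - 6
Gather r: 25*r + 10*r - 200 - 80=35*r - 280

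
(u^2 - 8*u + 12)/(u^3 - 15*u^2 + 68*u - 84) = 1/(u - 7)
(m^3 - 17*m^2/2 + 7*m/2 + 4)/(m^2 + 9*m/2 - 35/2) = (2*m^3 - 17*m^2 + 7*m + 8)/(2*m^2 + 9*m - 35)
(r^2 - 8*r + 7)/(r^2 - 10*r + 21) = (r - 1)/(r - 3)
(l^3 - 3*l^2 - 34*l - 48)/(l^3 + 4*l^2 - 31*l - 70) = (l^2 - 5*l - 24)/(l^2 + 2*l - 35)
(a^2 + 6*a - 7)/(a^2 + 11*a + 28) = (a - 1)/(a + 4)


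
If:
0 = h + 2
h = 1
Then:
No Solution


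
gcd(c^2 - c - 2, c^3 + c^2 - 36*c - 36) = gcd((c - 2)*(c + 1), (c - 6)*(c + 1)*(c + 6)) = c + 1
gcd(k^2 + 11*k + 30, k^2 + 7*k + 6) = k + 6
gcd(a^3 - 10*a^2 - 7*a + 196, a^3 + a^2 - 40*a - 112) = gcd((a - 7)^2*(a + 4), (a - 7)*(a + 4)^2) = a^2 - 3*a - 28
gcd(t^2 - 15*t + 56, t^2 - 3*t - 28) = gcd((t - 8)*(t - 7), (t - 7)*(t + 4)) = t - 7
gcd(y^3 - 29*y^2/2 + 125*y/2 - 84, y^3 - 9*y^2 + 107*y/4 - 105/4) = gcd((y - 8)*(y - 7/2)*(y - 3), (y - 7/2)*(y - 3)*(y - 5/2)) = y^2 - 13*y/2 + 21/2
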